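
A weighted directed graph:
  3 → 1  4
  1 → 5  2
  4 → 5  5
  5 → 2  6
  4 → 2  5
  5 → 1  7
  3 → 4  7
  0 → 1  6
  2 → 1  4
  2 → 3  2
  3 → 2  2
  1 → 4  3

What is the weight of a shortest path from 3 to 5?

6

Comparing a few candidate routes:
3 - 1 - 4 - 5: 4 + 3 + 5 = 12
3 - 2 - 1 - 5: 2 + 4 + 2 = 8
3 - 1 - 5: 4 + 2 = 6
3 - 4 - 5: 7 + 5 = 12
Shortest: 6.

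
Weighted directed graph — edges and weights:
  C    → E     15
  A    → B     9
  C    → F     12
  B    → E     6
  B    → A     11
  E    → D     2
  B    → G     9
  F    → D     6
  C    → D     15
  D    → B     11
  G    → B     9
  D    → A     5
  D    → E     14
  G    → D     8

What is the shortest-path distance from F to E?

Routes from F to E:
F-D-E: 6 + 14 = 20
F-D-B-E: 6 + 11 + 6 = 23
F-D-A-B-E: 6 + 5 + 9 + 6 = 26
Best route has total 20.

20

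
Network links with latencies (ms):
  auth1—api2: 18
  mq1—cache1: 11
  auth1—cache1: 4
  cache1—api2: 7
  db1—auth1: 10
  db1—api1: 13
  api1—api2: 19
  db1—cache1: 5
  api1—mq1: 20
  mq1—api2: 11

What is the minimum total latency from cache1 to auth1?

4

Some routes from cache1 to auth1:
cache1→mq1→api2→auth1: 11 + 11 + 18 = 40
cache1→db1→auth1: 5 + 10 = 15
cache1→auth1: 4
cache1→mq1→api1→db1→auth1: 11 + 20 + 13 + 10 = 54
cache1→api2→api1→db1→auth1: 7 + 19 + 13 + 10 = 49
cache1→api2→auth1: 7 + 18 = 25
The minimum is 4 ms.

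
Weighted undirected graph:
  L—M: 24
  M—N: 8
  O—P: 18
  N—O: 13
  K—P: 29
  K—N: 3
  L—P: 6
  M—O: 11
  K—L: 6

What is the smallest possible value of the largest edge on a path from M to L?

8

Comparing a few candidate routes:
M→N→O→P→L: max(8, 13, 18, 6) = 18
M→O→N→K→L: max(11, 13, 3, 6) = 13
M→O→P→L: max(11, 18, 6) = 18
M→N→K→L: max(8, 3, 6) = 8
Best route has worst link 8.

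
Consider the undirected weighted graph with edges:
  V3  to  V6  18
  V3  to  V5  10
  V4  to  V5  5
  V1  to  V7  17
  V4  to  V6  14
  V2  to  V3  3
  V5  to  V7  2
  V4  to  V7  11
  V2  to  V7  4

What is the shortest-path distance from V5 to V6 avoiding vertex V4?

Candidate routes:
V5 - V7 - V2 - V3 - V6: 2 + 4 + 3 + 18 = 27
V5 - V3 - V6: 10 + 18 = 28
The minimum is 27.

27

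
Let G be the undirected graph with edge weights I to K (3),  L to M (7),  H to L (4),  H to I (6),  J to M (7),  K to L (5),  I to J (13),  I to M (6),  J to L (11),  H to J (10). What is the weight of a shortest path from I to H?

Some routes from I to H:
I -> M -> J -> H: 6 + 7 + 10 = 23
I -> K -> L -> H: 3 + 5 + 4 = 12
I -> M -> L -> H: 6 + 7 + 4 = 17
I -> H: 6
The minimum is 6.

6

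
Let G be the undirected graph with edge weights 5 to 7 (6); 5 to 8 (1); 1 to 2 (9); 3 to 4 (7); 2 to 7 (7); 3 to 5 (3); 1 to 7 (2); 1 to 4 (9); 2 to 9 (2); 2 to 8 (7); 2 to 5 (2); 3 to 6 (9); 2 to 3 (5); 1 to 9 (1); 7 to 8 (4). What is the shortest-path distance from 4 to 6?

Checking several routes:
4-1-9-2-3-6: 9 + 1 + 2 + 5 + 9 = 26
4-1-9-2-5-3-6: 9 + 1 + 2 + 2 + 3 + 9 = 26
4-3-6: 7 + 9 = 16
Best route has total 16.

16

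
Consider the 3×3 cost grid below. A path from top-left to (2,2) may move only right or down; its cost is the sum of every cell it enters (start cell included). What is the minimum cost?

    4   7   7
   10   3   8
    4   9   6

One optimal route is r0c0→r0c1→r1c1→r1c2→r2c2.
Its cost is 4 + 7 + 3 + 8 + 6 = 28.
For comparison, the top-then-right route costs 32.

28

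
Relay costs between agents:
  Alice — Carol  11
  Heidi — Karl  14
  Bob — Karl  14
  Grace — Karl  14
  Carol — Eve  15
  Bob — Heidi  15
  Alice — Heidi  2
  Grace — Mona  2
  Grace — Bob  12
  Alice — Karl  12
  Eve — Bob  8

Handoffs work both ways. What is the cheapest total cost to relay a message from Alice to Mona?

Comparing a few candidate routes:
Alice-Heidi-Karl-Grace-Mona: 2 + 14 + 14 + 2 = 32
Alice-Karl-Grace-Mona: 12 + 14 + 2 = 28
Alice-Heidi-Bob-Karl-Grace-Mona: 2 + 15 + 14 + 14 + 2 = 47
Alice-Heidi-Karl-Bob-Grace-Mona: 2 + 14 + 14 + 12 + 2 = 44
Alice-Heidi-Bob-Grace-Mona: 2 + 15 + 12 + 2 = 31
Alice-Karl-Bob-Grace-Mona: 12 + 14 + 12 + 2 = 40
Shortest: 28.

28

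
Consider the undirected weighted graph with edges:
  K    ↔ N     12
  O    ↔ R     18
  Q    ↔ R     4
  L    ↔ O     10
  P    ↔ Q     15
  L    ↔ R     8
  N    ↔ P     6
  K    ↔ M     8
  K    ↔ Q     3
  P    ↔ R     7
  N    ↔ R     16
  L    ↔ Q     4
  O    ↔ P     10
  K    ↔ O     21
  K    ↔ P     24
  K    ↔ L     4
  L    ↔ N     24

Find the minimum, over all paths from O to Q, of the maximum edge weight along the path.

Checking several routes:
O→P→R→Q: max(10, 7, 4) = 10
O→P→R→L→Q: max(10, 7, 8, 4) = 10
O→P→R→L→K→Q: max(10, 7, 8, 4, 3) = 10
O→L→R→Q: max(10, 8, 4) = 10
The minimum achievable maximum is 10.

10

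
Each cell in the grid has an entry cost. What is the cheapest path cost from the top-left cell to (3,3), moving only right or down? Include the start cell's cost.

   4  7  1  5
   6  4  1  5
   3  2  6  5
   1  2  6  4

Take r0c0 r1c0 r2c0 r3c0 r3c1 r3c2 r3c3 for a total of 4 + 6 + 3 + 1 + 2 + 6 + 4 = 26.
(Top row then right column would cost 31.)

26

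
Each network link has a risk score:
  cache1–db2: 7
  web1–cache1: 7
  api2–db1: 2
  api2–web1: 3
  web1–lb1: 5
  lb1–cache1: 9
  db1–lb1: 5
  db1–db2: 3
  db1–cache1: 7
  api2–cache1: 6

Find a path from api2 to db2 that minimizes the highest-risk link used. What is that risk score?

3

Some routes from api2 to db2:
api2 - cache1 - db1 - db2: max(6, 7, 3) = 7
api2 - db1 - db2: max(2, 3) = 3
api2 - web1 - lb1 - db1 - cache1 - db2: max(3, 5, 5, 7, 7) = 7
api2 - cache1 - db2: max(6, 7) = 7
api2 - web1 - lb1 - db1 - db2: max(3, 5, 5, 3) = 5
api2 - cache1 - web1 - lb1 - db1 - db2: max(6, 7, 5, 5, 3) = 7
The minimum achievable maximum is 3.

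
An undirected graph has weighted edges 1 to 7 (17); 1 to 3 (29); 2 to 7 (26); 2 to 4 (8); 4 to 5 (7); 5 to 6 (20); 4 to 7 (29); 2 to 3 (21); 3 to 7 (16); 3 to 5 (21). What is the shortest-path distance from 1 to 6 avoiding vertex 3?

73

Routes from 1 to 6 avoiding 3:
1→7→2→4→5→6: 17 + 26 + 8 + 7 + 20 = 78
1→7→4→5→6: 17 + 29 + 7 + 20 = 73
Best route has total 73.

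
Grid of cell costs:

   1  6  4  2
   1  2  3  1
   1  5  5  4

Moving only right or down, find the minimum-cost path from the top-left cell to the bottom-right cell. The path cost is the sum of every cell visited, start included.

Take r0c0 -> r1c0 -> r1c1 -> r1c2 -> r1c3 -> r2c3 for a total of 1 + 1 + 2 + 3 + 1 + 4 = 12.
For comparison, the top-then-right route costs 18.

12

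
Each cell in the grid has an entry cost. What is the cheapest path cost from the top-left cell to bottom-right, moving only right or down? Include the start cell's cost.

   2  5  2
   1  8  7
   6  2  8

Take (0,0)→(1,0)→(2,0)→(2,1)→(2,2) for a total of 2 + 1 + 6 + 2 + 8 = 19.
For comparison, the top-then-right route costs 24.

19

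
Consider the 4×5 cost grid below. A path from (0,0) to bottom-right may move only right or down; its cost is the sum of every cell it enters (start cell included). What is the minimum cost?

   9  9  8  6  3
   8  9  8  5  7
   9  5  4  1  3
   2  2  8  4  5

44

One optimal route is (0,0)→(1,0)→(1,1)→(2,1)→(2,2)→(2,3)→(2,4)→(3,4).
Its cost is 9 + 8 + 9 + 5 + 4 + 1 + 3 + 5 = 44.
(Top row then right column would cost 50.)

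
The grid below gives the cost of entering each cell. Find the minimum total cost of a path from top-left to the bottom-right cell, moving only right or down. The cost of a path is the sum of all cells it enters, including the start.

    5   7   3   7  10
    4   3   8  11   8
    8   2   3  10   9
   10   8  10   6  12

Best path: r0c0 r1c0 r1c1 r2c1 r2c2 r2c3 r3c3 r3c4
Cost: 5 + 4 + 3 + 2 + 3 + 10 + 6 + 12 = 45

45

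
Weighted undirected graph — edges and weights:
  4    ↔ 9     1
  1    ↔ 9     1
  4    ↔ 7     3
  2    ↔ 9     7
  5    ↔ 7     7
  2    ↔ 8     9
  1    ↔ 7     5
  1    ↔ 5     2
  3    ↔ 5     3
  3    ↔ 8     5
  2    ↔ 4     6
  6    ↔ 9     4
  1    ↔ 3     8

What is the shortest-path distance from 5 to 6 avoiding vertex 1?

15

Candidate routes:
5 → 3 → 8 → 2 → 9 → 6: 3 + 5 + 9 + 7 + 4 = 28
5 → 7 → 4 → 2 → 9 → 6: 7 + 3 + 6 + 7 + 4 = 27
5 → 3 → 8 → 2 → 4 → 9 → 6: 3 + 5 + 9 + 6 + 1 + 4 = 28
5 → 7 → 4 → 9 → 6: 7 + 3 + 1 + 4 = 15
Best route has total 15.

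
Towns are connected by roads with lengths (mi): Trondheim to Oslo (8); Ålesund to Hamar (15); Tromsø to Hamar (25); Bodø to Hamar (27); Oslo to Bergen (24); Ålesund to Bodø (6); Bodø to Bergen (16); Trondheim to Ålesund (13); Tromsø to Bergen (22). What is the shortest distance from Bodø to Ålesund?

6

Some routes from Bodø to Ålesund:
Bodø → Bergen → Oslo → Trondheim → Ålesund: 16 + 24 + 8 + 13 = 61
Bodø → Hamar → Ålesund: 27 + 15 = 42
Bodø → Ålesund: 6
Best route has total 6 mi.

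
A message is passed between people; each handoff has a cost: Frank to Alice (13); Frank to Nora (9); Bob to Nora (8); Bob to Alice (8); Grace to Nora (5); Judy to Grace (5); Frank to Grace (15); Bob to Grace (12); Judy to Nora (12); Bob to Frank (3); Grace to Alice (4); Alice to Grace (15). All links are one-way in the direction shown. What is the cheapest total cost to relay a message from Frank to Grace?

Paths from Frank to Grace:
Frank -> Alice -> Grace: 13 + 15 = 28
Frank -> Grace: 15
The minimum is 15.

15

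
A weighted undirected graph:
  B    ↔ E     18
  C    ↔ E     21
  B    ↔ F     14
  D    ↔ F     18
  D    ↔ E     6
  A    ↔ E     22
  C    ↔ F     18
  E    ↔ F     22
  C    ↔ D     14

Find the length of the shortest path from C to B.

32

Some routes from C to B:
C → E → B: 21 + 18 = 39
C → D → E → F → B: 14 + 6 + 22 + 14 = 56
C → E → F → B: 21 + 22 + 14 = 57
C → D → E → B: 14 + 6 + 18 = 38
C → D → F → B: 14 + 18 + 14 = 46
C → F → B: 18 + 14 = 32
Best route has total 32.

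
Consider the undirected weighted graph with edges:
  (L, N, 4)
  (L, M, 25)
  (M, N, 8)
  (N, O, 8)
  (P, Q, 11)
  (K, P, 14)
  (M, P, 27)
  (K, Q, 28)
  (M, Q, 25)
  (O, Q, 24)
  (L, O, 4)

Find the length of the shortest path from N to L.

Checking several routes:
N - O - L: 8 + 4 = 12
N - L: 4
N - M - L: 8 + 25 = 33
Shortest: 4.

4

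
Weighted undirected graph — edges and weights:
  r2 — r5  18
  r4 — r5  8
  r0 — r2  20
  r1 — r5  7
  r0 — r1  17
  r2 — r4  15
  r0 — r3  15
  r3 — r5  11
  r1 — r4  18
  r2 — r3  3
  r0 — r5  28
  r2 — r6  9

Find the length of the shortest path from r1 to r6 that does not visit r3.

Some routes from r1 to r6 avoiding r3:
r1 - r0 - r2 - r6: 17 + 20 + 9 = 46
r1 - r5 - r4 - r2 - r6: 7 + 8 + 15 + 9 = 39
r1 - r4 - r2 - r6: 18 + 15 + 9 = 42
r1 - r5 - r2 - r6: 7 + 18 + 9 = 34
The minimum is 34.

34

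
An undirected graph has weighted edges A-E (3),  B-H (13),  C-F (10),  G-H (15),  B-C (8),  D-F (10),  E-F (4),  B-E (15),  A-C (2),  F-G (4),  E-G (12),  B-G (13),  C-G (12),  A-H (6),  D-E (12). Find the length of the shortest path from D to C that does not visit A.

20

Comparing a few candidate routes:
D -> F -> C: 10 + 10 = 20
D -> F -> G -> C: 10 + 4 + 12 = 26
D -> E -> F -> G -> C: 12 + 4 + 4 + 12 = 32
D -> E -> B -> C: 12 + 15 + 8 = 35
D -> E -> F -> C: 12 + 4 + 10 = 26
The minimum is 20.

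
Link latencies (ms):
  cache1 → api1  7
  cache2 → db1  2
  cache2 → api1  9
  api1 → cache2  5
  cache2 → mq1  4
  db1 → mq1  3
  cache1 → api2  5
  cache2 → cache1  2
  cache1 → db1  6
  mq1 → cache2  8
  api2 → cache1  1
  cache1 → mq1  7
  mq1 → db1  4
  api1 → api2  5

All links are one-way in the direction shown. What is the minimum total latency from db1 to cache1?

13

Candidate routes:
db1→mq1→cache2→cache1: 3 + 8 + 2 = 13
db1→mq1→cache2→api1→api2→cache1: 3 + 8 + 9 + 5 + 1 = 26
Best route has total 13 ms.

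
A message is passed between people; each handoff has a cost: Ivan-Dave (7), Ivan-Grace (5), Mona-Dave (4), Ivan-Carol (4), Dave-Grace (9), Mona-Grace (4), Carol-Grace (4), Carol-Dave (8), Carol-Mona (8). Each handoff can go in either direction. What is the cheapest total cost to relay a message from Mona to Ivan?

9

Comparing a few candidate routes:
Mona -> Dave -> Ivan: 4 + 7 = 11
Mona -> Grace -> Carol -> Ivan: 4 + 4 + 4 = 12
Mona -> Grace -> Ivan: 4 + 5 = 9
The minimum is 9.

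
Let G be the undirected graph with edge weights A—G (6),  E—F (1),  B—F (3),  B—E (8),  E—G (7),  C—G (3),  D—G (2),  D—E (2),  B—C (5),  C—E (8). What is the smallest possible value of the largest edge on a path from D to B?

3

Some routes from D to B:
D - E - F - B: max(2, 1, 3) = 3
D - G - E - F - B: max(2, 7, 1, 3) = 7
D - G - C - B: max(2, 3, 5) = 5
D - E - G - C - B: max(2, 7, 3, 5) = 7
Smallest bottleneck: 3.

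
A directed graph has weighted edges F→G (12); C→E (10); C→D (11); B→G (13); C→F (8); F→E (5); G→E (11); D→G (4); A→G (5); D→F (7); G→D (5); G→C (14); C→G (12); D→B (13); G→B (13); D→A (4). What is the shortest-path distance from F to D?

17

Paths from F to D:
F→G→D: 12 + 5 = 17
F→G→C→D: 12 + 14 + 11 = 37
Best route has total 17.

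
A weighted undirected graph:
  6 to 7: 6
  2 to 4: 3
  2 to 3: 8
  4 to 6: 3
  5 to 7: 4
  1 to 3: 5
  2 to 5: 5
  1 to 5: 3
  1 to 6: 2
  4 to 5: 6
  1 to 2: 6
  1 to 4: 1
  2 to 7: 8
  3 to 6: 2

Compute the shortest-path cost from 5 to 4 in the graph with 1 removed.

6

Checking several routes:
5 -> 4: 6
5 -> 7 -> 6 -> 4: 4 + 6 + 3 = 13
5 -> 2 -> 4: 5 + 3 = 8
The minimum is 6.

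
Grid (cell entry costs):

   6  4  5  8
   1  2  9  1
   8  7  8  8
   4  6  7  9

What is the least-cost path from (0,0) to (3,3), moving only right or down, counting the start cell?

36

Path [0,0] -> [1,0] -> [1,1] -> [1,2] -> [1,3] -> [2,3] -> [3,3]: 6 + 1 + 2 + 9 + 1 + 8 + 9 = 36.
For comparison, the top-then-right route costs 41.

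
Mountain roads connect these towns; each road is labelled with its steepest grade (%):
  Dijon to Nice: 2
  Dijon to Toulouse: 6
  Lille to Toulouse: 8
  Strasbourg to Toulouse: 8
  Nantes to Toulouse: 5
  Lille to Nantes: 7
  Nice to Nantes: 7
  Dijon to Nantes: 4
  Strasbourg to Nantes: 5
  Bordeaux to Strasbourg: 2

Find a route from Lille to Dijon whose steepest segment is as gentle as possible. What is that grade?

7

Comparing a few candidate routes:
Lille→Nantes→Nice→Dijon: max(7, 7, 2) = 7
Lille→Nantes→Dijon: max(7, 4) = 7
Lille→Toulouse→Nantes→Nice→Dijon: max(8, 5, 7, 2) = 8
Lille→Toulouse→Nantes→Dijon: max(8, 5, 4) = 8
Lille→Nantes→Toulouse→Dijon: max(7, 5, 6) = 7
The minimum achievable maximum is 7%.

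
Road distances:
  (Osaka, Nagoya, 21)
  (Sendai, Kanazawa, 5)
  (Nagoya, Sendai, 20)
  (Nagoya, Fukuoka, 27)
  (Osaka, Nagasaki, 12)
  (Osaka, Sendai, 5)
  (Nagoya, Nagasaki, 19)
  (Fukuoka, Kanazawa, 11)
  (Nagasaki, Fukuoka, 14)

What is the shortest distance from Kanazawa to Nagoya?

25

Some routes from Kanazawa to Nagoya:
Kanazawa → Sendai → Nagoya: 5 + 20 = 25
Kanazawa → Sendai → Osaka → Nagoya: 5 + 5 + 21 = 31
Kanazawa → Fukuoka → Nagoya: 11 + 27 = 38
Shortest: 25.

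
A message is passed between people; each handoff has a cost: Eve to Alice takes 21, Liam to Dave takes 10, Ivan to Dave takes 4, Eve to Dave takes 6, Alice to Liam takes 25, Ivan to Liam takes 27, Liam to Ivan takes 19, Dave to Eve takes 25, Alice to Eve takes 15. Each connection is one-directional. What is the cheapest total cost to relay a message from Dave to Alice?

Routes from Dave to Alice:
Dave-Eve-Alice: 25 + 21 = 46
The minimum is 46.

46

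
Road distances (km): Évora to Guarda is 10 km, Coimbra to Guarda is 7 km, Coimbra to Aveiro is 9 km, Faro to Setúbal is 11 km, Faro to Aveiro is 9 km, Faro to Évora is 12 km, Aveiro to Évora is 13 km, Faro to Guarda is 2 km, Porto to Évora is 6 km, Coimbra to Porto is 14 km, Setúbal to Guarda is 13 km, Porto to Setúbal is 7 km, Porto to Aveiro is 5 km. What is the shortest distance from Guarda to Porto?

16

Checking several routes:
Guarda - Évora - Porto: 10 + 6 = 16
Guarda - Faro - Setúbal - Porto: 2 + 11 + 7 = 20
Guarda - Faro - Aveiro - Porto: 2 + 9 + 5 = 16
Guarda - Setúbal - Porto: 13 + 7 = 20
Guarda - Faro - Évora - Porto: 2 + 12 + 6 = 20
The minimum is 16 km.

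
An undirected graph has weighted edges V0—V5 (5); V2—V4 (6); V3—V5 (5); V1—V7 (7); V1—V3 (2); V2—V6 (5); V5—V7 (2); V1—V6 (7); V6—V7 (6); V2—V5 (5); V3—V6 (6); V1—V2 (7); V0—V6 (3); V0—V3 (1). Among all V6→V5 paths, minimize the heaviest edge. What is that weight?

Some routes from V6 to V5:
V6→V2→V5: max(5, 5) = 5
V6→V3→V5: max(6, 5) = 6
V6→V7→V5: max(6, 2) = 6
V6→V0→V5: max(3, 5) = 5
V6→V0→V3→V5: max(3, 1, 5) = 5
Best route has worst link 5.

5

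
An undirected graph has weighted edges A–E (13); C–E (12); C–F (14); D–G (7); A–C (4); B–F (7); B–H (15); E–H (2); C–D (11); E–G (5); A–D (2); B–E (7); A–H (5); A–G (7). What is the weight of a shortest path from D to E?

9

Checking several routes:
D - G - E: 7 + 5 = 12
D - A - G - E: 2 + 7 + 5 = 14
D - A - H - E: 2 + 5 + 2 = 9
Best route has total 9.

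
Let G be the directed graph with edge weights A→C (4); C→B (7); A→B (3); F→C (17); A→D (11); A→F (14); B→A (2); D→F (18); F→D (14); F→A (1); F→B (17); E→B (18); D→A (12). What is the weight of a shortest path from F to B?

Checking several routes:
F → A → C → B: 1 + 4 + 7 = 12
F → B: 17
F → A → B: 1 + 3 = 4
The minimum is 4.

4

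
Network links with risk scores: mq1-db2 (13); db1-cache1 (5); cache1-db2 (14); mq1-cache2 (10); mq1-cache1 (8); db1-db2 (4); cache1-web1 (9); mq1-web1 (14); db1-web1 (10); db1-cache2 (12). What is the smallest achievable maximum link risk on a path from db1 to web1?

9

Comparing a few candidate routes:
db1→cache2→mq1→cache1→web1: max(12, 10, 8, 9) = 12
db1→cache1→web1: max(5, 9) = 9
db1→web1: max(10) = 10
The minimum achievable maximum is 9.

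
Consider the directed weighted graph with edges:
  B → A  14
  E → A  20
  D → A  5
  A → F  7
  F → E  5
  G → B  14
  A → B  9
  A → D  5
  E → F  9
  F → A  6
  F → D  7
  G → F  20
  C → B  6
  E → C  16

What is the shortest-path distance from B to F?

Paths from B to F:
B → A → F: 14 + 7 = 21
The minimum is 21.

21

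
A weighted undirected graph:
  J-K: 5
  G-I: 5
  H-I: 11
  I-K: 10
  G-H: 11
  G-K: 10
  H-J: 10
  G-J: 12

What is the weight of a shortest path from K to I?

10

Comparing a few candidate routes:
K-J-H-I: 5 + 10 + 11 = 26
K-J-H-G-I: 5 + 10 + 11 + 5 = 31
K-I: 10
K-G-I: 10 + 5 = 15
K-J-G-I: 5 + 12 + 5 = 22
Best route has total 10.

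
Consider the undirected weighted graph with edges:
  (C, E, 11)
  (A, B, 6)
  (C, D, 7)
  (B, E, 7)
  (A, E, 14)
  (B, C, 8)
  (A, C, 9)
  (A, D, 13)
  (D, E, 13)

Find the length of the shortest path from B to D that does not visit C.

19

Routes from B to D avoiding C:
B - E - D: 7 + 13 = 20
B - E - A - D: 7 + 14 + 13 = 34
B - A - E - D: 6 + 14 + 13 = 33
B - A - D: 6 + 13 = 19
Best route has total 19.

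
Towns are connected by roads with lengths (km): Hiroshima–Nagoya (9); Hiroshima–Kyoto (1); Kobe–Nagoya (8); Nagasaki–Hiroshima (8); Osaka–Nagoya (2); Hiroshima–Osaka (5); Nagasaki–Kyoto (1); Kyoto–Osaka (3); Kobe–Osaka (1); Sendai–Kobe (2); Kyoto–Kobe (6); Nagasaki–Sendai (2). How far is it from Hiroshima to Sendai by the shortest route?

Comparing a few candidate routes:
Hiroshima -> Kyoto -> Nagasaki -> Sendai: 1 + 1 + 2 = 4
Hiroshima -> Osaka -> Kobe -> Sendai: 5 + 1 + 2 = 8
Hiroshima -> Kyoto -> Osaka -> Kobe -> Sendai: 1 + 3 + 1 + 2 = 7
The minimum is 4 km.

4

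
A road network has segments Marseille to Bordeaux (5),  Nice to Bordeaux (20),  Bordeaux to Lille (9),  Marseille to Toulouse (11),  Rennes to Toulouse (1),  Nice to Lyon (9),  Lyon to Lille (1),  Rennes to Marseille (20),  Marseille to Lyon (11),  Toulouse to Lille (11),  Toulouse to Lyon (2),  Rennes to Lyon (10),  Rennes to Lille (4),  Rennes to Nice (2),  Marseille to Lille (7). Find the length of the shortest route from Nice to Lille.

Comparing a few candidate routes:
Nice→Rennes→Toulouse→Lille: 2 + 1 + 11 = 14
Nice→Lyon→Toulouse→Rennes→Lille: 9 + 2 + 1 + 4 = 16
Nice→Rennes→Toulouse→Lyon→Lille: 2 + 1 + 2 + 1 = 6
Nice→Rennes→Lyon→Lille: 2 + 10 + 1 = 13
Nice→Lyon→Lille: 9 + 1 = 10
Nice→Rennes→Lille: 2 + 4 = 6
Shortest: 6.

6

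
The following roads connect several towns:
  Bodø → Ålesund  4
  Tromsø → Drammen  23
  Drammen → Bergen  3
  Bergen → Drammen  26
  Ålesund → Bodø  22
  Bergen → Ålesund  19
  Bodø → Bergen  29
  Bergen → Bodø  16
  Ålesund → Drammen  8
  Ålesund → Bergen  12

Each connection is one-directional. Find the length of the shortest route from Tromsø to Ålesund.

Paths from Tromsø to Ålesund:
Tromsø→Drammen→Bergen→Ålesund: 23 + 3 + 19 = 45
Tromsø→Drammen→Bergen→Bodø→Ålesund: 23 + 3 + 16 + 4 = 46
Shortest: 45.

45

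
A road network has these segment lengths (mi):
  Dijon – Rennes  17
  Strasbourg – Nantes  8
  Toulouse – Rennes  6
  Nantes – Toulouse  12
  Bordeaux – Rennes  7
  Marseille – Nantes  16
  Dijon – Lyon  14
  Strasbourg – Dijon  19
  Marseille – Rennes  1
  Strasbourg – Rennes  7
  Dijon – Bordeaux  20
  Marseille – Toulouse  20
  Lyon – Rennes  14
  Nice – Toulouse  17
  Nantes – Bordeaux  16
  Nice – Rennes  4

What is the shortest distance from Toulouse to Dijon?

23

Checking several routes:
Toulouse - Rennes - Dijon: 6 + 17 = 23
Toulouse - Rennes - Strasbourg - Dijon: 6 + 7 + 19 = 32
Toulouse - Rennes - Lyon - Dijon: 6 + 14 + 14 = 34
Toulouse - Marseille - Rennes - Dijon: 20 + 1 + 17 = 38
Toulouse - Rennes - Bordeaux - Dijon: 6 + 7 + 20 = 33
Shortest: 23 mi.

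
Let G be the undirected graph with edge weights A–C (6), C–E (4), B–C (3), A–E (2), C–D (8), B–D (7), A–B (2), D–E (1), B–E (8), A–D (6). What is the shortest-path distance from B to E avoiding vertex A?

7

Comparing a few candidate routes:
B → D → E: 7 + 1 = 8
B → E: 8
B → C → E: 3 + 4 = 7
Best route has total 7.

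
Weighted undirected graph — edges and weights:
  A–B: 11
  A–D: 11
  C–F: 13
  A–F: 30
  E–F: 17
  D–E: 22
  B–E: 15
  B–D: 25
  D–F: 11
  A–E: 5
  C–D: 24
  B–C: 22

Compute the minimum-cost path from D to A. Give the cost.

Checking several routes:
D -> E -> A: 22 + 5 = 27
D -> A: 11
D -> F -> A: 11 + 30 = 41
D -> B -> E -> A: 25 + 15 + 5 = 45
D -> F -> E -> A: 11 + 17 + 5 = 33
D -> B -> A: 25 + 11 = 36
The minimum is 11.

11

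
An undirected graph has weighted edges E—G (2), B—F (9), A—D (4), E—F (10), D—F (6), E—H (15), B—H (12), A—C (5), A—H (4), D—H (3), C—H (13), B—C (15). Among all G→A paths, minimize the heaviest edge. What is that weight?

Comparing a few candidate routes:
G → E → F → D → A: max(2, 10, 6, 4) = 10
G → E → F → B → H → D → A: max(2, 10, 9, 12, 3, 4) = 12
G → E → F → B → H → A: max(2, 10, 9, 12, 4) = 12
G → E → F → B → H → C → A: max(2, 10, 9, 12, 13, 5) = 13
G → E → F → D → H → A: max(2, 10, 6, 3, 4) = 10
Best route has worst link 10.

10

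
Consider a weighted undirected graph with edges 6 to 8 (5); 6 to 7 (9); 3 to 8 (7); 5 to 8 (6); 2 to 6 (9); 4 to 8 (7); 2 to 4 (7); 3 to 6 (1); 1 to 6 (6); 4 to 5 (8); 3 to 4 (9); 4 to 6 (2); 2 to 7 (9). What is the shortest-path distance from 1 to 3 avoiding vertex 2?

Comparing a few candidate routes:
1 → 6 → 4 → 3: 6 + 2 + 9 = 17
1 → 6 → 8 → 3: 6 + 5 + 7 = 18
1 → 6 → 3: 6 + 1 = 7
1 → 6 → 4 → 8 → 3: 6 + 2 + 7 + 7 = 22
Best route has total 7.

7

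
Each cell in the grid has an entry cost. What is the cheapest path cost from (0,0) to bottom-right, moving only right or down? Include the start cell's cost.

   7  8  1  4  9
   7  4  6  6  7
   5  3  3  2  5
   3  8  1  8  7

Path r0c0→r1c0→r1c1→r2c1→r2c2→r2c3→r2c4→r3c4: 7 + 7 + 4 + 3 + 3 + 2 + 5 + 7 = 38.
For comparison, the top-then-right route costs 48.

38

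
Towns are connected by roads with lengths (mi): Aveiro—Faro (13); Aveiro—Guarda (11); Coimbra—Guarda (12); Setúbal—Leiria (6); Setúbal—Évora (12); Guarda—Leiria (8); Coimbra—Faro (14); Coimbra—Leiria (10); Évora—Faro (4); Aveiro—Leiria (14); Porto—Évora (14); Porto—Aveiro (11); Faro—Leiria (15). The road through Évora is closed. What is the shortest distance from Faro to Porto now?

Checking several routes:
Faro→Coimbra→Guarda→Aveiro→Porto: 14 + 12 + 11 + 11 = 48
Faro→Leiria→Aveiro→Porto: 15 + 14 + 11 = 40
Faro→Coimbra→Leiria→Aveiro→Porto: 14 + 10 + 14 + 11 = 49
Faro→Leiria→Guarda→Aveiro→Porto: 15 + 8 + 11 + 11 = 45
Faro→Aveiro→Porto: 13 + 11 = 24
The minimum is 24 mi.

24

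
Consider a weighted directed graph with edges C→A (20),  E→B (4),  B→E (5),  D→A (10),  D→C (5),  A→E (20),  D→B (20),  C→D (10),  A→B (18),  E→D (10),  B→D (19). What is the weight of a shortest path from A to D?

30

Comparing a few candidate routes:
A - E - D: 20 + 10 = 30
A - B - E - D: 18 + 5 + 10 = 33
A - B - D: 18 + 19 = 37
The minimum is 30.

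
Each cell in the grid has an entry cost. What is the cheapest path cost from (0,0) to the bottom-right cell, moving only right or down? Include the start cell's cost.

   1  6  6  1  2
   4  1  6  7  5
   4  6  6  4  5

26

Take (0,0) (0,1) (0,2) (0,3) (0,4) (1,4) (2,4) for a total of 1 + 6 + 6 + 1 + 2 + 5 + 5 = 26.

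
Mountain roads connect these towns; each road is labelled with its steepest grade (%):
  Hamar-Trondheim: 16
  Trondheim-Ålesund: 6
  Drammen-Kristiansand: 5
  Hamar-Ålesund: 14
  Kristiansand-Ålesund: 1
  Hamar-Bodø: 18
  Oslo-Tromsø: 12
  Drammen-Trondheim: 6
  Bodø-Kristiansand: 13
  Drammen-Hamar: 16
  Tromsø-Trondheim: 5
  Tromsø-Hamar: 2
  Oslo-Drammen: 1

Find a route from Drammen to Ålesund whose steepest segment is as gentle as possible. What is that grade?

5

Some routes from Drammen to Ålesund:
Drammen→Trondheim→Tromsø→Hamar→Ålesund: max(6, 5, 2, 14) = 14
Drammen→Hamar→Trondheim→Ålesund: max(16, 16, 6) = 16
Drammen→Trondheim→Ålesund: max(6, 6) = 6
Drammen→Oslo→Tromsø→Hamar→Ålesund: max(1, 12, 2, 14) = 14
Drammen→Oslo→Tromsø→Trondheim→Ålesund: max(1, 12, 5, 6) = 12
Drammen→Kristiansand→Ålesund: max(5, 1) = 5
Smallest bottleneck: 5%.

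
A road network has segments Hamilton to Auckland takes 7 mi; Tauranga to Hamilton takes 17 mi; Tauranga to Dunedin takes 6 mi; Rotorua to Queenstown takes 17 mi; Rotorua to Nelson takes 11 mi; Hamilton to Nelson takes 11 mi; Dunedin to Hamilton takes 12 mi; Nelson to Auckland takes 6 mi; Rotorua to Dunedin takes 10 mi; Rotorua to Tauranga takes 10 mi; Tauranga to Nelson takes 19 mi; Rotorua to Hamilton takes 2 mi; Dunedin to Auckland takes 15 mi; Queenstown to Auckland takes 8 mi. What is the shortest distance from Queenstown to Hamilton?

Some routes from Queenstown to Hamilton:
Queenstown -> Auckland -> Nelson -> Hamilton: 8 + 6 + 11 = 25
Queenstown -> Auckland -> Dunedin -> Rotorua -> Hamilton: 8 + 15 + 10 + 2 = 35
Queenstown -> Auckland -> Nelson -> Rotorua -> Hamilton: 8 + 6 + 11 + 2 = 27
Queenstown -> Auckland -> Hamilton: 8 + 7 = 15
Queenstown -> Auckland -> Dunedin -> Hamilton: 8 + 15 + 12 = 35
Queenstown -> Rotorua -> Hamilton: 17 + 2 = 19
Shortest: 15 mi.

15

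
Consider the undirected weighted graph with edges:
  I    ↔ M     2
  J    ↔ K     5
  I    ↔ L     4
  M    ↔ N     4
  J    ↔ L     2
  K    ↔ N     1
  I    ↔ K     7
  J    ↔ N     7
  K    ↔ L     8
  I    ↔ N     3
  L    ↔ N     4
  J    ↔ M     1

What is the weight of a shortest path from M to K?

Some routes from M to K:
M -> N -> K: 4 + 1 = 5
M -> J -> K: 1 + 5 = 6
M -> I -> N -> K: 2 + 3 + 1 = 6
Best route has total 5.

5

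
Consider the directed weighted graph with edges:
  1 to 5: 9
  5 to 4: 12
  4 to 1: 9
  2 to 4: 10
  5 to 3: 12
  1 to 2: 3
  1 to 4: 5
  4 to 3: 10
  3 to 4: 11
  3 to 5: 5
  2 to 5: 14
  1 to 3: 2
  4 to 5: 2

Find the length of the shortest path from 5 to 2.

Paths from 5 to 2:
5 -> 3 -> 4 -> 1 -> 2: 12 + 11 + 9 + 3 = 35
5 -> 4 -> 1 -> 2: 12 + 9 + 3 = 24
Best route has total 24.

24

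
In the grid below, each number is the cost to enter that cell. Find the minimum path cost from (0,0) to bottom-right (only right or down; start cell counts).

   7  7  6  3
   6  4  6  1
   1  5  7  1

25

Cheapest: [0,0]→[0,1]→[0,2]→[0,3]→[1,3]→[2,3]
  7 + 7 + 6 + 3 + 1 + 1 = 25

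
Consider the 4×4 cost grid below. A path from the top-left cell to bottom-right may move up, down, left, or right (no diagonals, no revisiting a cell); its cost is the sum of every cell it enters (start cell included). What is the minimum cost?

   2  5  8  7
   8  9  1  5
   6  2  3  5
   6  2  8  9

33

Path [0,0]→[0,1]→[0,2]→[1,2]→[2,2]→[2,3]→[3,3]: 2 + 5 + 8 + 1 + 3 + 5 + 9 = 33.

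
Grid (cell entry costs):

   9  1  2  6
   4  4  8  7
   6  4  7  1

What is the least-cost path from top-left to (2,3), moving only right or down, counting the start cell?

Take (0,0) (0,1) (0,2) (0,3) (1,3) (2,3) for a total of 9 + 1 + 2 + 6 + 7 + 1 = 26.

26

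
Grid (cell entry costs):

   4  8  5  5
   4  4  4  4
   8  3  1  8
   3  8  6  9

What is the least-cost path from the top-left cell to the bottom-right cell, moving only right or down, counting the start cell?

31

Cheapest: (0,0) -> (1,0) -> (1,1) -> (2,1) -> (2,2) -> (3,2) -> (3,3)
  4 + 4 + 4 + 3 + 1 + 6 + 9 = 31
(Top row then right column would cost 43.)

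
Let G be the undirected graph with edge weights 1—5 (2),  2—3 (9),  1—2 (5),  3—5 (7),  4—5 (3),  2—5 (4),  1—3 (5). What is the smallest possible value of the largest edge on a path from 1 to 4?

3

Some routes from 1 to 4:
1→5→4: max(2, 3) = 3
1→3→5→4: max(5, 7, 3) = 7
1→2→5→4: max(5, 4, 3) = 5
1→2→3→5→4: max(5, 9, 7, 3) = 9
The minimum achievable maximum is 3.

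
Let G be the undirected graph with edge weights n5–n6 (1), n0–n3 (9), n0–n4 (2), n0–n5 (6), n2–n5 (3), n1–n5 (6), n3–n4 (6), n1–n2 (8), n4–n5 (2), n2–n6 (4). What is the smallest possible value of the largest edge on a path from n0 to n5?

2

Routes from n0 to n5:
n0 → n5: max(6) = 6
n0 → n3 → n4 → n5: max(9, 6, 2) = 9
n0 → n4 → n5: max(2, 2) = 2
Best route has worst link 2.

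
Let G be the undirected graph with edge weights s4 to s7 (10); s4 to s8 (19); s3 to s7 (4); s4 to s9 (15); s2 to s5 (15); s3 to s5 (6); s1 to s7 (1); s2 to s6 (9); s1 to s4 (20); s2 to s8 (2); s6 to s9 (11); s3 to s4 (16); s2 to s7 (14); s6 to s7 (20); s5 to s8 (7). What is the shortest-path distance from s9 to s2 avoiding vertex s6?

36

A few of the s9→s2 routes:
s9-s4-s8-s2: 15 + 19 + 2 = 36
s9-s4-s7-s3-s5-s8-s2: 15 + 10 + 4 + 6 + 7 + 2 = 44
s9-s4-s3-s5-s8-s2: 15 + 16 + 6 + 7 + 2 = 46
s9-s4-s7-s2: 15 + 10 + 14 = 39
Best route has total 36.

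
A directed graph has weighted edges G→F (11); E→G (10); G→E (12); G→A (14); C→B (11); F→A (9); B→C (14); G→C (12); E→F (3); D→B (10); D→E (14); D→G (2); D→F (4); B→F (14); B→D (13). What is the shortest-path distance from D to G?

Routes from D to G:
D→G: 2
D→E→G: 14 + 10 = 24
Best route has total 2.

2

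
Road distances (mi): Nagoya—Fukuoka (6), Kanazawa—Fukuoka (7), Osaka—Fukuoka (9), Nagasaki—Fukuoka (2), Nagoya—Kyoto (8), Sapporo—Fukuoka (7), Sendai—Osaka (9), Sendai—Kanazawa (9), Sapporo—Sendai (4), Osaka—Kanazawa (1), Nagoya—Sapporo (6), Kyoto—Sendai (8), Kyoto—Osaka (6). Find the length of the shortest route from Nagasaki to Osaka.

10

Checking several routes:
Nagasaki - Fukuoka - Sapporo - Sendai - Osaka: 2 + 7 + 4 + 9 = 22
Nagasaki - Fukuoka - Nagoya - Kyoto - Osaka: 2 + 6 + 8 + 6 = 22
Nagasaki - Fukuoka - Kanazawa - Osaka: 2 + 7 + 1 = 10
Nagasaki - Fukuoka - Osaka: 2 + 9 = 11
Nagasaki - Fukuoka - Sapporo - Sendai - Kanazawa - Osaka: 2 + 7 + 4 + 9 + 1 = 23
The minimum is 10 mi.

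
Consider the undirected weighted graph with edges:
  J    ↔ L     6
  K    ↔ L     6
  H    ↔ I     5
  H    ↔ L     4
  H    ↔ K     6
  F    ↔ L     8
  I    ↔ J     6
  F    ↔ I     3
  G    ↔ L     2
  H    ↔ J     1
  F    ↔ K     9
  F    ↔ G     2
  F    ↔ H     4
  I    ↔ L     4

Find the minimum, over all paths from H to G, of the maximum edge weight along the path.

Checking several routes:
H-F-G: max(4, 2) = 4
H-I-F-G: max(5, 3, 2) = 5
H-L-G: max(4, 2) = 4
H-F-I-L-G: max(4, 3, 4, 2) = 4
H-L-I-F-G: max(4, 4, 3, 2) = 4
Best route has worst link 4.

4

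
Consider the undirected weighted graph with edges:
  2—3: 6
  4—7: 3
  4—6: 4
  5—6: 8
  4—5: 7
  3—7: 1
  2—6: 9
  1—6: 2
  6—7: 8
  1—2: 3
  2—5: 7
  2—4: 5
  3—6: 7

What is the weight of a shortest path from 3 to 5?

11

Comparing a few candidate routes:
3-7-4-2-5: 1 + 3 + 5 + 7 = 16
3-2-5: 6 + 7 = 13
3-7-4-5: 1 + 3 + 7 = 11
3-6-5: 7 + 8 = 15
3-7-4-6-5: 1 + 3 + 4 + 8 = 16
The minimum is 11.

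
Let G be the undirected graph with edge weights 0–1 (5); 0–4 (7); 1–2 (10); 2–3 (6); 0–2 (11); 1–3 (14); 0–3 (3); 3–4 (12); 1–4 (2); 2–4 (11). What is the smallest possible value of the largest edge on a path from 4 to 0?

A few of the 4→0 routes:
4 - 1 - 0: max(2, 5) = 5
4 - 0: max(7) = 7
4 - 1 - 2 - 3 - 0: max(2, 10, 6, 3) = 10
Best route has worst link 5.

5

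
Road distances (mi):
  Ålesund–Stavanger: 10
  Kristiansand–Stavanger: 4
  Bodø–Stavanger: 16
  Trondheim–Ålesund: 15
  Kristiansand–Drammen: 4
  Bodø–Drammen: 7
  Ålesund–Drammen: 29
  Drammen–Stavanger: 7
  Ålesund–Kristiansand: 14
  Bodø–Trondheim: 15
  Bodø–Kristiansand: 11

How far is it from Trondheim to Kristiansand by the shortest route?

Checking several routes:
Trondheim -> Ålesund -> Kristiansand: 15 + 14 = 29
Trondheim -> Bodø -> Drammen -> Kristiansand: 15 + 7 + 4 = 26
Trondheim -> Bodø -> Drammen -> Stavanger -> Kristiansand: 15 + 7 + 7 + 4 = 33
Trondheim -> Ålesund -> Stavanger -> Kristiansand: 15 + 10 + 4 = 29
Trondheim -> Bodø -> Stavanger -> Kristiansand: 15 + 16 + 4 = 35
Trondheim -> Bodø -> Kristiansand: 15 + 11 = 26
Best route has total 26 mi.

26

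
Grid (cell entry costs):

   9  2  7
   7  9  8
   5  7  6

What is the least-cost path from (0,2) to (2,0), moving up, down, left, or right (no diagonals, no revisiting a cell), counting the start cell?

30

Best path: (0,2) → (0,1) → (0,0) → (1,0) → (2,0)
Cost: 7 + 2 + 9 + 7 + 5 = 30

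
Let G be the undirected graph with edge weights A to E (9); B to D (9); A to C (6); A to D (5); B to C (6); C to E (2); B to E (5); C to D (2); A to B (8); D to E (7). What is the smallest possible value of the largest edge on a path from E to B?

Comparing a few candidate routes:
E -> B: max(5) = 5
E -> D -> C -> B: max(7, 2, 6) = 7
E -> C -> B: max(2, 6) = 6
Smallest bottleneck: 5.

5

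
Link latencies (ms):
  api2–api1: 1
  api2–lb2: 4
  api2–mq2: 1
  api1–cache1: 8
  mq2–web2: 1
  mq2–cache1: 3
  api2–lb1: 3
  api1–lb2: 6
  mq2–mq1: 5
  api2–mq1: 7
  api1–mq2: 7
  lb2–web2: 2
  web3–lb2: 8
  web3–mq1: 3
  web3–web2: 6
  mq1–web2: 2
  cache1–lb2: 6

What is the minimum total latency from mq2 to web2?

Checking several routes:
mq2 → web2: 1
mq2 → api2 → lb2 → web2: 1 + 4 + 2 = 7
mq2 → mq1 → web2: 5 + 2 = 7
Best route has total 1 ms.

1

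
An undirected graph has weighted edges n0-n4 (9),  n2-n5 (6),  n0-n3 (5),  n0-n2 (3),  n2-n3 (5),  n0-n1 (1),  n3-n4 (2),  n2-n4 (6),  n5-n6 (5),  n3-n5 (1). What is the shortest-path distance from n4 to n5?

3

A few of the n4→n5 routes:
n4 - n2 - n0 - n3 - n5: 6 + 3 + 5 + 1 = 15
n4 - n3 - n5: 2 + 1 = 3
n4 - n2 - n5: 6 + 6 = 12
n4 - n2 - n3 - n5: 6 + 5 + 1 = 12
n4 - n3 - n2 - n5: 2 + 5 + 6 = 13
Best route has total 3.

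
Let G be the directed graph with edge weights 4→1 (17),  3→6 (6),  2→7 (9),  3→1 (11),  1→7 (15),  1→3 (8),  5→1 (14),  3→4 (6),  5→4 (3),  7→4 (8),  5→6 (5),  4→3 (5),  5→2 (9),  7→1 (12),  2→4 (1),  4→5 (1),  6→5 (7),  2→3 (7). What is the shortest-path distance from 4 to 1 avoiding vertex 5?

16

Paths from 4 to 1 avoiding 5:
4 - 1: 17
4 - 3 - 1: 5 + 11 = 16
Shortest: 16.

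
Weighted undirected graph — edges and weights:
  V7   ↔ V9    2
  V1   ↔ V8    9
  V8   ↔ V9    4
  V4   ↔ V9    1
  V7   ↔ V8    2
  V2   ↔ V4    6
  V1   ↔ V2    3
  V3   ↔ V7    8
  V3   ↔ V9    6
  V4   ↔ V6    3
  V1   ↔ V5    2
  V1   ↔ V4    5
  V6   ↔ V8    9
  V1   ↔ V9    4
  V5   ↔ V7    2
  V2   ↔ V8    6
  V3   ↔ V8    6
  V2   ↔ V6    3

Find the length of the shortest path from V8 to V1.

6

Checking several routes:
V8→V1: 9
V8→V7→V9→V1: 2 + 2 + 4 = 8
V8→V7→V5→V1: 2 + 2 + 2 = 6
V8→V9→V1: 4 + 4 = 8
Best route has total 6.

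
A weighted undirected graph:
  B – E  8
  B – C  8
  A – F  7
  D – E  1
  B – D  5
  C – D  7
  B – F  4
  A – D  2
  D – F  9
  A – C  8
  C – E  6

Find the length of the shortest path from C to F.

A few of the C→F routes:
C-B-F: 8 + 4 = 12
C-D-A-F: 7 + 2 + 7 = 16
C-E-D-B-F: 6 + 1 + 5 + 4 = 16
C-A-F: 8 + 7 = 15
C-D-B-F: 7 + 5 + 4 = 16
C-D-F: 7 + 9 = 16
The minimum is 12.

12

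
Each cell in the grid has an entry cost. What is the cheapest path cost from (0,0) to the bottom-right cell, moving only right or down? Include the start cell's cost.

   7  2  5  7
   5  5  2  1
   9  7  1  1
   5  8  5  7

25

Cheapest: r0c0 → r0c1 → r0c2 → r1c2 → r1c3 → r2c3 → r3c3
  7 + 2 + 5 + 2 + 1 + 1 + 7 = 25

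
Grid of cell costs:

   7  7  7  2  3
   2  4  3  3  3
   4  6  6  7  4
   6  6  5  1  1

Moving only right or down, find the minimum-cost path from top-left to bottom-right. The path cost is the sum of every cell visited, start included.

Best path: [0,0] → [1,0] → [1,1] → [1,2] → [1,3] → [1,4] → [2,4] → [3,4]
Cost: 7 + 2 + 4 + 3 + 3 + 3 + 4 + 1 = 27
(Top row then right column would cost 34.)

27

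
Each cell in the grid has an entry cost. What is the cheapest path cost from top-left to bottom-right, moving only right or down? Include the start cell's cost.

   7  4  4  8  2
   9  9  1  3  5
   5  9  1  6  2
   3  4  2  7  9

34

Best path: [0,0]→[0,1]→[0,2]→[1,2]→[2,2]→[2,3]→[2,4]→[3,4]
Cost: 7 + 4 + 4 + 1 + 1 + 6 + 2 + 9 = 34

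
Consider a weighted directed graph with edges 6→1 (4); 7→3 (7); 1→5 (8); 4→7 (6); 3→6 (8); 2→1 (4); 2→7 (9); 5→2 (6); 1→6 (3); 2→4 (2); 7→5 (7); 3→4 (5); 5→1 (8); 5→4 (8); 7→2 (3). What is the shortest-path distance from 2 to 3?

Paths from 2 to 3:
2 → 1 → 5 → 4 → 7 → 3: 4 + 8 + 8 + 6 + 7 = 33
2 → 7 → 3: 9 + 7 = 16
2 → 4 → 7 → 3: 2 + 6 + 7 = 15
Shortest: 15.

15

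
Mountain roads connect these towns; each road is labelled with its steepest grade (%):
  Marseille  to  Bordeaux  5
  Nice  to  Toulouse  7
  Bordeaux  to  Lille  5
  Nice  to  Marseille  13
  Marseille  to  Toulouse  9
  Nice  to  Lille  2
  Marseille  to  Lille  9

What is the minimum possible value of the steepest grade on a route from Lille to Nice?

Some routes from Lille to Nice:
Lille → Marseille → Toulouse → Nice: max(9, 9, 7) = 9
Lille → Bordeaux → Marseille → Toulouse → Nice: max(5, 5, 9, 7) = 9
Lille → Nice: max(2) = 2
Smallest bottleneck: 2%.

2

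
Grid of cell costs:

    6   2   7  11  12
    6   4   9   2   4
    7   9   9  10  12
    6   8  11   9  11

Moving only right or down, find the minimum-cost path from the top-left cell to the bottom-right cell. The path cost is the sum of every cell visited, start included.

50

Take (0,0) → (0,1) → (1,1) → (1,2) → (1,3) → (1,4) → (2,4) → (3,4) for a total of 6 + 2 + 4 + 9 + 2 + 4 + 12 + 11 = 50.
(Top row then right column would cost 65.)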